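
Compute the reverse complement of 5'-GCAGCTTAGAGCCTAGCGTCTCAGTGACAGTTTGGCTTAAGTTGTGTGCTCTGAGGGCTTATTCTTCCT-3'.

5'-AGGAAGAATAAGCCCTCAGAGCACACAACTTAAGCCAAACTGTCACTGAGACGCTAGGCTCTAAGCTGC-3'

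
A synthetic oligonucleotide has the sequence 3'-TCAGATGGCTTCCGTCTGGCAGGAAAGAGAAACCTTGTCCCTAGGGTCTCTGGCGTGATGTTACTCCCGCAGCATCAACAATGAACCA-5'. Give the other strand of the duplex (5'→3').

5'-AGTCTACCGAAGGCAGACCGTCCTTTCTCTTTGGAACAGGGATCCCAGAGACCGCACTACAATGAGGGCGTCGTAGTTGTTACTTGGT-3'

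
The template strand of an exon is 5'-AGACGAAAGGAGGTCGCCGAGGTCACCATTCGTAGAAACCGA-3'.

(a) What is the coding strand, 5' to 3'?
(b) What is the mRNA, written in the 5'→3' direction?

(a) 5'-TCGGTTTCTACGAATGGTGACCTCGGCGACCTCCTTTCGTCT-3'
(b) 5'-UCGGUUUCUACGAAUGGUGACCUCGGCGACCUCCUUUCGUCU-3'

(a) The coding strand is the reverse complement of the template: complement TCTGCTTTCCTCCAGCGGCTCCAGTGGTAAGCATCTTTGGCT, then reverse.
(b) mRNA has the coding-strand sequence with T→U.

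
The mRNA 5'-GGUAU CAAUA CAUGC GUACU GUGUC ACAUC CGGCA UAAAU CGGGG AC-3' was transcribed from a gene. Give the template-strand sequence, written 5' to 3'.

5'-GTCCCCGATTTATGCCGGATGTGACACAGTACGCATGTATTGATACC-3'

Replace U with T to get the coding DNA strand: GGTATCAATACATGCGTACTGTGTCACATCCGGCATAAATCGGGGAC. The template strand is its reverse complement (complement CCATAGTTATGTACGCATGACACAGTGTAGGCCGTATTTAGCCCCTG, then reverse).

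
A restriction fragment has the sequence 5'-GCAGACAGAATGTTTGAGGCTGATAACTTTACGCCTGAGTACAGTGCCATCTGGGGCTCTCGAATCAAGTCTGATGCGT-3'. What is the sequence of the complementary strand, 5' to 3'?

The complement of GCAGACAGAATGTTTGAGGCTGATAACTTTACGCCTGAGTACAGTGCCATCTGGGGCTCTCGAATCAAGTCTGATGCGT is CGTCTGTCTTACAAACTCCGACTATTGAAATGCGGACTCATGTCACGGTAGACCCCGAGAGCTTAGTTCAGACTACGCA (A↔T, G↔C). DNA strands are antiparallel, so the complementary strand runs 3'→5'; reversing gives the 5'→3' form.

5'-ACGCATCAGACTTGATTCGAGAGCCCCAGATGGCACTGTACTCAGGCGTAAAGTTATCAGCCTCAAACATTCTGTCTGC-3'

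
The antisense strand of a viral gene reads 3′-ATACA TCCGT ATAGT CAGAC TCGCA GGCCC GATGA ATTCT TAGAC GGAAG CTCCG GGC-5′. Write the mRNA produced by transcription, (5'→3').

5′-UAUGUAGGCAUAUCAGUCUGAGCGUCCGGGCUACUUAAGAAUCUGCCUUCGAGGCCCG-3′

Reading the template 3'→5' as shown, RNA polymerase pairs each base (A→U, T→A, G↔C) to build mRNA 5'→3' directly.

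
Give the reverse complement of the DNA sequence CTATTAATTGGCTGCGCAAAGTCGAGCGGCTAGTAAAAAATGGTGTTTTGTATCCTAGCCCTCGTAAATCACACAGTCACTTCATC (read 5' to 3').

Complement each base (A↔T, G↔C): GATAATTAACCGACGCGTTTCAGCTCGCCGATCATTTTTTACCACAAAACATAGGATCGGGAGCATTTAGTGTGTCAGTGAAGTAG. Then reverse.

5'-GATGAAGTGACTGTGTGATTTACGAGGGCTAGGATACAAAACACCATTTTTTACTAGCCGCTCGACTTTGCGCAGCCAATTAATAG-3'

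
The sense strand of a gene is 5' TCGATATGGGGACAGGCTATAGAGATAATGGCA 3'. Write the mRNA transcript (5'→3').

5'-UCGAUAUGGGGACAGGCUAUAGAGAUAAUGGCA-3'

The mRNA is synthesized from the template strand, so it matches the coding strand with T replaced by U.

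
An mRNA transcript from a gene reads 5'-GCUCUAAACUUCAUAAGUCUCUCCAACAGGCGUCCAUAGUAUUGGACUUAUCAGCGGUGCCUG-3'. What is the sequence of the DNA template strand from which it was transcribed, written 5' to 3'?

Replace U with T to get the coding DNA strand: GCTCTAAACTTCATAAGTCTCTCCAACAGGCGTCCATAGTATTGGACTTATCAGCGGTGCCTG. The template strand is its reverse complement (complement CGAGATTTGAAGTATTCAGAGAGGTTGTCCGCAGGTATCATAACCTGAATAGTCGCCACGGAC, then reverse).

5'-CAGGCACCGCTGATAAGTCCAATACTATGGACGCCTGTTGGAGAGACTTATGAAGTTTAGAGC-3'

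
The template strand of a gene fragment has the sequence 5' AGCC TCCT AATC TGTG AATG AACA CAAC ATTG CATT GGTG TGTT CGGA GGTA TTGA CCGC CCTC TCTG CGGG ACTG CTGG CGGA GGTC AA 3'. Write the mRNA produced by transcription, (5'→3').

RNA polymerase reads the template 3'→5' and synthesizes mRNA 5'→3' by base-pairing (A→U, T→A, G↔C). The complement of the template is TCGGAGGATTAGACACTTACTTGTGTTGTAACGTAACCACACAAGCCTCCATAACTGGCGGGAGAGACGCCCTGACGACCGCCTCCAGTT; antiparallel, so 5'→3' the coding strand is TTGACCTCCGCCAGCAGTCCCGCAGAGAGGGCGGTCAATACCTCCGAACACACCAATGCAATGTTGTGTTCATTCACAGATTAGGAGGCT. Replace T with U for the mRNA.

5′-UUGACCUCCGCCAGCAGUCCCGCAGAGAGGGCGGUCAAUACCUCCGAACACACCAAUGCAAUGUUGUGUUCAUUCACAGAUUAGGAGGCU-3′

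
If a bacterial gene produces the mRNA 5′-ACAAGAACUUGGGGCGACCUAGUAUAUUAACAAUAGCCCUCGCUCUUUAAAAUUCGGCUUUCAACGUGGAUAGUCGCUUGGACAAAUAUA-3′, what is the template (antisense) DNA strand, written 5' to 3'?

5'-TATATTTGTCCAAGCGACTATCCACGTTGAAAGCCGAATTTTAAAGAGCGAGGGCTATTGTTAATATACTAGGTCGCCCCAAGTTCTTGT-3'

Replace U with T to get the coding DNA strand: ACAAGAACTTGGGGCGACCTAGTATATTAACAATAGCCCTCGCTCTTTAAAATTCGGCTTTCAACGTGGATAGTCGCTTGGACAAATATA. The template strand is its reverse complement (complement TGTTCTTGAACCCCGCTGGATCATATAATTGTTATCGGGAGCGAGAAATTTTAAGCCGAAAGTTGCACCTATCAGCGAACCTGTTTATAT, then reverse).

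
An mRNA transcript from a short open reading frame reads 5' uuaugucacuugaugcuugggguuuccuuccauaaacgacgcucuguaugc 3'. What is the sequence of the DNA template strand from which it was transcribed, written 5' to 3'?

5'-GCATACAGAGCGTCGTTTATGGAAGGAAACCCCAAGCATCAAGTGACATAA-3'

Replace U with T to get the coding DNA strand: TTATGTCACTTGATGCTTGGGGTTTCCTTCCATAAACGACGCTCTGTATGC. The template strand is its reverse complement (complement AATACAGTGAACTACGAACCCCAAAGGAAGGTATTTGCTGCGAGACATACG, then reverse).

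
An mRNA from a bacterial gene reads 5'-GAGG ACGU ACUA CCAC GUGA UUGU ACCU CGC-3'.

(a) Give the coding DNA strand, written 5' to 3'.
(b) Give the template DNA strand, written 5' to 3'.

(a) 5'-GAGGACGTACTACCACGTGATTGTACCTCGC-3'
(b) 5'-GCGAGGTACAATCACGTGGTAGTACGTCCTC-3'

(a) The coding strand matches the mRNA with U→T.
(b) The template strand is the reverse complement of the coding strand.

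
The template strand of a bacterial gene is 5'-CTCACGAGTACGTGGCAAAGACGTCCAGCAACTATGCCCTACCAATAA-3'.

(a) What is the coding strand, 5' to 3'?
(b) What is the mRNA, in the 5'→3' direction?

(a) 5'-TTATTGGTAGGGCATAGTTGCTGGACGTCTTTGCCACGTACTCGTGAG-3'
(b) 5'-UUAUUGGUAGGGCAUAGUUGCUGGACGUCUUUGCCACGUACUCGUGAG-3'

(a) The coding strand is the reverse complement of the template: complement GAGTGCTCATGCACCGTTTCTGCAGGTCGTTGATACGGGATGGTTATT, then reverse.
(b) mRNA has the coding-strand sequence with T→U.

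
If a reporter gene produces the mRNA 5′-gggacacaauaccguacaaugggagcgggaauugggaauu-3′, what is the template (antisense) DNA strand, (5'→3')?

5'-AATTCCCAATTCCCGCTCCCATTGTACGGTATTGTGTCCC-3'

Replace U with T to get the coding DNA strand: GGGACACAATACCGTACAATGGGAGCGGGAATTGGGAATT. The template strand is its reverse complement (complement CCCTGTGTTATGGCATGTTACCCTCGCCCTTAACCCTTAA, then reverse).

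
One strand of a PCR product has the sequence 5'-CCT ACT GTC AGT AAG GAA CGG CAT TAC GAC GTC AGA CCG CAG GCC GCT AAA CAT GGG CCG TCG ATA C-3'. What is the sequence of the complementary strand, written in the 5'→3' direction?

5'-GTATCGACGGCCCATGTTTAGCGGCCTGCGGTCTGACGTCGTAATGCCGTTCCTTACTGACAGTAGG-3'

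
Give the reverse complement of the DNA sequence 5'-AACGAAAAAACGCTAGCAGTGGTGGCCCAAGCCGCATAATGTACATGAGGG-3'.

Complement each base (A↔T, G↔C): TTGCTTTTTTGCGATCGTCACCACCGGGTTCGGCGTATTACATGTACTCCC. Then reverse.

5′-CCCTCATGTACATTATGCGGCTTGGGCCACCACTGCTAGCGTTTTTTCGTT-3′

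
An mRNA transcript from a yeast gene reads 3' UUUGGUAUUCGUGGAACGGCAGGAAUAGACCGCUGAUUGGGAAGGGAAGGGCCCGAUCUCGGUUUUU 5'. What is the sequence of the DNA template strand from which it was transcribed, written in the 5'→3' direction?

Written 5'→3' the mRNA is UUUUUGGCUCUAGCCCGGGAAGGGAAGGGUUAGUCGCCAGAUAAGGACGGCAAGGUGCUUAUGGUUU, so the coding DNA strand is TTTTTGGCTCTAGCCCGGGAAGGGAAGGGTTAGTCGCCAGATAAGGACGGCAAGGTGCTTATGGTTT. The template is its reverse complement.

5'-AAACCATAAGCACCTTGCCGTCCTTATCTGGCGACTAACCCTTCCCTTCCCGGGCTAGAGCCAAAAA-3'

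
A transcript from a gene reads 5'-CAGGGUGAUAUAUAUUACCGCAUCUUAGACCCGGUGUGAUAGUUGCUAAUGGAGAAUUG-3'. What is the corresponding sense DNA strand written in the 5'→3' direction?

5'-CAGGGTGATATATATTACCGCATCTTAGACCCGGTGTGATAGTTGCTAATGGAGAATTG-3'

The coding DNA strand has the same 5'→3' sequence as the mRNA with U replaced by T.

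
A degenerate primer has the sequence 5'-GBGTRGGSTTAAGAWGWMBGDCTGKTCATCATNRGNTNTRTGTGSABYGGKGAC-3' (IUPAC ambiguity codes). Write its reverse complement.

Standard pairs A↔T, G↔C; ambiguity codes pair R↔Y, M↔K, W↔W, S↔S, B↔V, D↔H, N↔N. Complement (CVCAYCCSAATTCTWCWKVCHGACMAGTAGTANYCNANAYACACSTVRCCMCTG), then reverse for 5'→3'.

5′-GTCMCCRVTSCACAYANANCYNATGATGAMCAGHCVKWCWTCTTAASCCYACVC-3′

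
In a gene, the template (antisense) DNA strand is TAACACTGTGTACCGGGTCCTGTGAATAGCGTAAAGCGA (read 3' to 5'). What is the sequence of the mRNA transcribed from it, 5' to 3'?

5'-AUUGUGACACAUGGCCCAGGACACUUAUCGCAUUUCGCU-3'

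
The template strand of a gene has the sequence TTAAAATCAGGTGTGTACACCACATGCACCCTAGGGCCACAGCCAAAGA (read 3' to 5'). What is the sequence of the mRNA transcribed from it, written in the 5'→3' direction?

Reading the template 3'→5' as shown, RNA polymerase pairs each base (A→U, T→A, G↔C) to build mRNA 5'→3' directly.

5'-AAUUUUAGUCCACACAUGUGGUGUACGUGGGAUCCCGGUGUCGGUUUCU-3'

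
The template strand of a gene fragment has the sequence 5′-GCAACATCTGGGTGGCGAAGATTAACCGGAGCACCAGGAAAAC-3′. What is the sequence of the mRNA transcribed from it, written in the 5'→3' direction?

5′-GUUUUCCUGGUGCUCCGGUUAAUCUUCGCCACCCAGAUGUUGC-3′

The mRNA has the sequence of the coding strand (reverse complement of the template) with T→U. Reverse complement of GCAACATCTGGGTGGCGAAGATTAACCGGAGCACCAGGAAAAC is GTTTTCCTGGTGCTCCGGTTAATCTTCGCCACCCAGATGTTGC; then T→U.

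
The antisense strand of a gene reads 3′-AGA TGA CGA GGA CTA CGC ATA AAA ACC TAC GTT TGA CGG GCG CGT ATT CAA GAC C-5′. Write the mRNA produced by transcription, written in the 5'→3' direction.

5'-UCUACUGCUCCUGAUGCGUAUUUUUGGAUGCAAACUGCCCGCGCAUAAGUUCUGG-3'

Reading the template 3'→5' as shown, RNA polymerase pairs each base (A→U, T→A, G↔C) to build mRNA 5'→3' directly.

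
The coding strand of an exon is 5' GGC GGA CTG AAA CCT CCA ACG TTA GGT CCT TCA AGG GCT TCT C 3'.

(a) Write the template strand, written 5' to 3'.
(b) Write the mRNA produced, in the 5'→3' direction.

(a) 5'-GAGAAGCCCTTGAAGGACCTAACGTTGGAGGTTTCAGTCCGCC-3'
(b) 5'-GGCGGACUGAAACCUCCAACGUUAGGUCCUUCAAGGGCUUCUC-3'

(a) The template strand is the reverse complement of the coding strand: complement CCGCCTGACTTTGGAGGTTGCAATCCAGGAAGTTCCCGAAGAG, then reverse.
(b) mRNA matches the coding strand with T→U.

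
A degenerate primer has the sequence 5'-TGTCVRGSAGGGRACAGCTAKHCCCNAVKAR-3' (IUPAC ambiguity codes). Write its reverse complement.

Standard pairs A↔T, G↔C; ambiguity codes pair R↔Y, K↔M, S↔S, H↔D, V↔B, N↔N. Complement (ACAGBYCSTCCCYTGTCGATMDGGGNTBMTY), then reverse for 5'→3'.

5'-YTMBTNGGGDMTAGCTGTYCCCTSCYBGACA-3'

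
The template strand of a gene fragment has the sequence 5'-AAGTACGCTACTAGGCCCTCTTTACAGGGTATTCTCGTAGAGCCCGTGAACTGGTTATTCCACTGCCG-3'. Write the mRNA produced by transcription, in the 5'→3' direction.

The mRNA has the sequence of the coding strand (reverse complement of the template) with T→U. Reverse complement of AAGTACGCTACTAGGCCCTCTTTACAGGGTATTCTCGTAGAGCCCGTGAACTGGTTATTCCACTGCCG is CGGCAGTGGAATAACCAGTTCACGGGCTCTACGAGAATACCCTGTAAAGAGGGCCTAGTAGCGTACTT; then T→U.

5'-CGGCAGUGGAAUAACCAGUUCACGGGCUCUACGAGAAUACCCUGUAAAGAGGGCCUAGUAGCGUACUU-3'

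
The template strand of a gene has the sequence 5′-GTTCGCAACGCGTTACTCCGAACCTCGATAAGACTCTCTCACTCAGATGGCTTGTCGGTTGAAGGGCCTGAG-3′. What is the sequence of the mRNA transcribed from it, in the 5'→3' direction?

The mRNA has the sequence of the coding strand (reverse complement of the template) with T→U. Reverse complement of GTTCGCAACGCGTTACTCCGAACCTCGATAAGACTCTCTCACTCAGATGGCTTGTCGGTTGAAGGGCCTGAG is CTCAGGCCCTTCAACCGACAAGCCATCTGAGTGAGAGAGTCTTATCGAGGTTCGGAGTAACGCGTTGCGAAC; then T→U.

5'-CUCAGGCCCUUCAACCGACAAGCCAUCUGAGUGAGAGAGUCUUAUCGAGGUUCGGAGUAACGCGUUGCGAAC-3'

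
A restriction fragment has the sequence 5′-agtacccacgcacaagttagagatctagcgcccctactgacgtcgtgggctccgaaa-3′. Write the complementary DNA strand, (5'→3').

5'-TTTCGGAGCCCACGACGTCAGTAGGGGCGCTAGATCTCTAACTTGTGCGTGGGTACT-3'

Pairing A↔T and G↔C gives TCATGGGTGCGTGTTCAATCTCTAGATCGCGGGGATGACTGCAGCACCCGAGGCTTT, running 3'→5'. Reverse for the 5'→3' convention.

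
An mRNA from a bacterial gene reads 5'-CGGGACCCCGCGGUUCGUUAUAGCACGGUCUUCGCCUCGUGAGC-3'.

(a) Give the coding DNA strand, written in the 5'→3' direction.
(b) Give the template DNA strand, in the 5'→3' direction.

(a) The coding strand matches the mRNA with U→T.
(b) The template strand is the reverse complement of the coding strand.

(a) 5'-CGGGACCCCGCGGTTCGTTATAGCACGGTCTTCGCCTCGTGAGC-3'
(b) 5'-GCTCACGAGGCGAAGACCGTGCTATAACGAACCGCGGGGTCCCG-3'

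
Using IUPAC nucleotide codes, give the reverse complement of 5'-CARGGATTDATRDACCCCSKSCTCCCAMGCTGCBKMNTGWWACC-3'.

Standard pairs A↔T, G↔C; ambiguity codes pair R↔Y, M↔K, W↔W, S↔S, B↔V, D↔H, N↔N. Complement (GTYCCTAAHTAYHTGGGGSMSGAGGGTKCGACGVMKNACWWTGG), then reverse for 5'→3'.

5'-GGTWWCANKMVGCAGCKTGGGAGSMSGGGGTHYATHAATCCYTG-3'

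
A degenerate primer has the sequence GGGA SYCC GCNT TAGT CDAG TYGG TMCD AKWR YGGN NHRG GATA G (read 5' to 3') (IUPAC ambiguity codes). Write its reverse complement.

5'-CTATCCYDNNCCRYWMTHGKACCRACTHGACTAANGCGGRSTCCC-3'

Standard pairs A↔T, G↔C; ambiguity codes pair R↔Y, M↔K, W↔W, S↔S, D↔H, N↔N. Complement (CCCTSRGGCGNAATCAGHTCARCCAKGHTMWYRCCNNDYCCTATC), then reverse for 5'→3'.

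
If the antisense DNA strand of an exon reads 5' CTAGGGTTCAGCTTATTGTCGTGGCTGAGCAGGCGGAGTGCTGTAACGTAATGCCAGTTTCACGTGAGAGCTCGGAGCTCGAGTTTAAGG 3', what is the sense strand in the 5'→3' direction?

The coding strand is complementary and antiparallel to the template: take the complement (A↔T, G↔C) and reverse.

5′-CCTTAAACTCGAGCTCCGAGCTCTCACGTGAAACTGGCATTACGTTACAGCACTCCGCCTGCTCAGCCACGACAATAAGCTGAACCCTAG-3′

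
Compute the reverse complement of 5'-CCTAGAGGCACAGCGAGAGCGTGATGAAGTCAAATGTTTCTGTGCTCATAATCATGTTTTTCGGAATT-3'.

5'-AATTCCGAAAAACATGATTATGAGCACAGAAACATTTGACTTCATCACGCTCTCGCTGTGCCTCTAGG-3'

Complement each base (A↔T, G↔C): GGATCTCCGTGTCGCTCTCGCACTACTTCAGTTTACAAAGACACGAGTATTAGTACAAAAAGCCTTAA. Then reverse.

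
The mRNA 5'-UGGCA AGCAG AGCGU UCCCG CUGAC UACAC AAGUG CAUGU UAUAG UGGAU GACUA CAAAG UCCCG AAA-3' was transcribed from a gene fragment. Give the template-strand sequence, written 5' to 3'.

5'-TTTCGGGACTTTGTAGTCATCCACTATAACATGCACTTGTGTAGTCAGCGGGAACGCTCTGCTTGCCA-3'

Replace U with T to get the coding DNA strand: TGGCAAGCAGAGCGTTCCCGCTGACTACACAAGTGCATGTTATAGTGGATGACTACAAAGTCCCGAAA. The template strand is its reverse complement (complement ACCGTTCGTCTCGCAAGGGCGACTGATGTGTTCACGTACAATATCACCTACTGATGTTTCAGGGCTTT, then reverse).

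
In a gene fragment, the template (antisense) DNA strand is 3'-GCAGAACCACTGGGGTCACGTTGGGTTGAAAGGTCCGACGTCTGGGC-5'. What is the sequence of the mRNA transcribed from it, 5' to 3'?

Reading the template 3'→5' as shown, RNA polymerase pairs each base (A→U, T→A, G↔C) to build mRNA 5'→3' directly.

5′-CGUCUUGGUGACCCCAGUGCAACCCAACUUUCCAGGCUGCAGACCCG-3′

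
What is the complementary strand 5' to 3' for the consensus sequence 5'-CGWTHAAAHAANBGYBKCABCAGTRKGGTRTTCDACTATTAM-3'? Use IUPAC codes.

5′-KTAATAGTHGAAYACCMYACTGVTGMVRCVNTTDTTTDAWCG-3′

Standard pairs A↔T, G↔C; ambiguity codes pair R↔Y, M↔K, W↔W, B↔V, D↔H, N↔N. Complement (GCWADTTTDTTNVCRVMGTVGTCAYMCCAYAAGHTGATAATK), then reverse for 5'→3'.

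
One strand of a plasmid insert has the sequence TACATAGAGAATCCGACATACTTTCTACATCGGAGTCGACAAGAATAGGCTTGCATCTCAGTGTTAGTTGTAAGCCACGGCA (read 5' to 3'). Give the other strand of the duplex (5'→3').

The complement of TACATAGAGAATCCGACATACTTTCTACATCGGAGTCGACAAGAATAGGCTTGCATCTCAGTGTTAGTTGTAAGCCACGGCA is ATGTATCTCTTAGGCTGTATGAAAGATGTAGCCTCAGCTGTTCTTATCCGAACGTAGAGTCACAATCAACATTCGGTGCCGT (A↔T, G↔C). DNA strands are antiparallel, so the complementary strand runs 3'→5'; reversing gives the 5'→3' form.

5'-TGCCGTGGCTTACAACTAACACTGAGATGCAAGCCTATTCTTGTCGACTCCGATGTAGAAAGTATGTCGGATTCTCTATGTA-3'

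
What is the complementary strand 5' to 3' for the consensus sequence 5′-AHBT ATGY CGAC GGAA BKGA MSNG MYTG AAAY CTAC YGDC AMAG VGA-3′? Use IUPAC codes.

5′-TCBCTKTGHCRGTAGRTTTCARKCNSKTCMVTTCCGTCGRCATAVDT-3′

Standard pairs A↔T, G↔C; ambiguity codes pair Y↔R, M↔K, S↔S, B↔V, D↔H, N↔N. Complement (TDVATACRGCTGCCTTVMCTKSNCKRACTTTRGATGRCHGTKTCBCT), then reverse for 5'→3'.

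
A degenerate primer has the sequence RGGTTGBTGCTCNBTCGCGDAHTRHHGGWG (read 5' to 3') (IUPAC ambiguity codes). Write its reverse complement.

Standard pairs A↔T, G↔C; ambiguity codes pair R↔Y, W↔W, B↔V, D↔H, N↔N. Complement (YCCAACVACGAGNVAGCGCHTDAYDDCCWC), then reverse for 5'→3'.

5'-CWCCDDYADTHCGCGAVNGAGCAVCAACCY-3'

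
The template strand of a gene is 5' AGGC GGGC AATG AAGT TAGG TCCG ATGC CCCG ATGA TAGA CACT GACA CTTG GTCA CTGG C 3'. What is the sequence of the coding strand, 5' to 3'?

The coding strand is complementary and antiparallel to the template: take the complement (A↔T, G↔C) and reverse.

5'-GCCAGTGACCAAGTGTCAGTGTCTATCATCGGGGCATCGGACCTAACTTCATTGCCCGCCT-3'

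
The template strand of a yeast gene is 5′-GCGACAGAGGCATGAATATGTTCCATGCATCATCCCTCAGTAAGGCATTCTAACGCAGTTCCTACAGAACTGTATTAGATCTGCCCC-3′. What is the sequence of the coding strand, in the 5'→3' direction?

5'-GGGGCAGATCTAATACAGTTCTGTAGGAACTGCGTTAGAATGCCTTACTGAGGGATGATGCATGGAACATATTCATGCCTCTGTCGC-3'

The coding strand is complementary and antiparallel to the template: take the complement (A↔T, G↔C) and reverse.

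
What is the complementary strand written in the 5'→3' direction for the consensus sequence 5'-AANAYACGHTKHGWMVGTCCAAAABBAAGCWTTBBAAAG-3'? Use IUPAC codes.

Standard pairs A↔T, G↔C; ambiguity codes pair Y↔R, M↔K, W↔W, B↔V, H↔D, N↔N. Complement (TTNTRTGCDAMDCWKBCAGGTTTTVVTTCGWAAVVTTTC), then reverse for 5'→3'.

5'-CTTTVVAAWGCTTVVTTTTGGACBKWCDMADCGTRTNTT-3'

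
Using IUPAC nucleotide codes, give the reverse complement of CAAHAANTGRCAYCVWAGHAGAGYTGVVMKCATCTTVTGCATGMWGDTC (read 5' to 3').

5′-GAHCWKCATGCABAAGATGMKBBCARCTCTDCTWBGRTGYCANTTDTTG-3′

Standard pairs A↔T, G↔C; ambiguity codes pair R↔Y, M↔K, W↔W, D↔H, V↔B, N↔N. Complement (GTTDTTNACYGTRGBWTCDTCTCRACBBKMGTAGAABACGTACKWCHAG), then reverse for 5'→3'.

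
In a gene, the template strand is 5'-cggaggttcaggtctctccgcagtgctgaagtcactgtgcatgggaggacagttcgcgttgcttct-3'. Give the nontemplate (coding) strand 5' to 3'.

The coding strand is complementary and antiparallel to the template: take the complement (A↔T, G↔C) and reverse.

5'-AGAAGCAACGCGAACTGTCCTCCCATGCACAGTGACTTCAGCACTGCGGAGAGACCTGAACCTCCG-3'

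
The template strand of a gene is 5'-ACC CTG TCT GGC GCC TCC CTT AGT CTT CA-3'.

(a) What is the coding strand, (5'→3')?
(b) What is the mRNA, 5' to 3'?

(a) 5'-TGAAGACTAAGGGAGGCGCCAGACAGGGT-3'
(b) 5'-UGAAGACUAAGGGAGGCGCCAGACAGGGU-3'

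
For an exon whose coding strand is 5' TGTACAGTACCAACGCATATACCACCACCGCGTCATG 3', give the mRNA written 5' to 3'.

mRNA has the coding-strand sequence with U in place of T.

5'-UGUACAGUACCAACGCAUAUACCACCACCGCGUCAUG-3'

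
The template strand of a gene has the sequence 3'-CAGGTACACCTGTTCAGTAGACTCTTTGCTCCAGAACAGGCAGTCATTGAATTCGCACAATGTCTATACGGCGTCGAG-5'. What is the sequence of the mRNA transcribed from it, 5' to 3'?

5′-GUCCAUGUGGACAAGUCAUCUGAGAAACGAGGUCUUGUCCGUCAGUAACUUAAGCGUGUUACAGAUAUGCCGCAGCUC-3′

Reading the template 3'→5' as shown, RNA polymerase pairs each base (A→U, T→A, G↔C) to build mRNA 5'→3' directly.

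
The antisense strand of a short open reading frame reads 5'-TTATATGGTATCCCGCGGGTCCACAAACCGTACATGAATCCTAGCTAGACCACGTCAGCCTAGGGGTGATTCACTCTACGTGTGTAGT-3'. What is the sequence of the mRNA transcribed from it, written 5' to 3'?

5'-ACUACACACGUAGAGUGAAUCACCCCUAGGCUGACGUGGUCUAGCUAGGAUUCAUGUACGGUUUGUGGACCCGCGGGAUACCAUAUAA-3'

RNA polymerase reads the template 3'→5' and synthesizes mRNA 5'→3' by base-pairing (A→U, T→A, G↔C). The complement of the template is AATATACCATAGGGCGCCCAGGTGTTTGGCATGTACTTAGGATCGATCTGGTGCAGTCGGATCCCCACTAAGTGAGATGCACACATCA; antiparallel, so 5'→3' the coding strand is ACTACACACGTAGAGTGAATCACCCCTAGGCTGACGTGGTCTAGCTAGGATTCATGTACGGTTTGTGGACCCGCGGGATACCATATAA. Replace T with U for the mRNA.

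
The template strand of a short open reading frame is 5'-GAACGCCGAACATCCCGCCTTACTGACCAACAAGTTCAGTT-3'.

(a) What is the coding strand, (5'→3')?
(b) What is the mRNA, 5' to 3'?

(a) 5'-AACTGAACTTGTTGGTCAGTAAGGCGGGATGTTCGGCGTTC-3'
(b) 5'-AACUGAACUUGUUGGUCAGUAAGGCGGGAUGUUCGGCGUUC-3'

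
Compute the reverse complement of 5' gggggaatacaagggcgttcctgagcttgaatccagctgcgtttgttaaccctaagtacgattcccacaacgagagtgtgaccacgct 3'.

Reading the sequence 3'→5' and pairing each base (A↔T, G↔C) gives the reverse complement directly.

5′-AGCGTGGTCACACTCTCGTTGTGGGAATCGTACTTAGGGTTAACAAACGCAGCTGGATTCAAGCTCAGGAACGCCCTTGTATTCCCCC-3′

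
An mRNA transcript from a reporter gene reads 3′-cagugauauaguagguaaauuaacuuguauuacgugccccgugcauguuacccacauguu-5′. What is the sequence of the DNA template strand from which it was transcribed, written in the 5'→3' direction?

Written 5'→3' the mRNA is UUGUACACCCAUUGUACGUGCCCCGUGCAUUAUGUUCAAUUAAAUGGAUGAUAUAGUGAC, so the coding DNA strand is TTGTACACCCATTGTACGTGCCCCGTGCATTATGTTCAATTAAATGGATGATATAGTGAC. The template is its reverse complement.

5'-GTCACTATATCATCCATTTAATTGAACATAATGCACGGGGCACGTACAATGGGTGTACAA-3'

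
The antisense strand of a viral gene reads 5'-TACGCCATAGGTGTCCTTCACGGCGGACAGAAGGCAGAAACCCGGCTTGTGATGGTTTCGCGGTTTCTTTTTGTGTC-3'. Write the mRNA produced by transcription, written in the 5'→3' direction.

The mRNA has the sequence of the coding strand (reverse complement of the template) with T→U. Reverse complement of TACGCCATAGGTGTCCTTCACGGCGGACAGAAGGCAGAAACCCGGCTTGTGATGGTTTCGCGGTTTCTTTTTGTGTC is GACACAAAAAGAAACCGCGAAACCATCACAAGCCGGGTTTCTGCCTTCTGTCCGCCGTGAAGGACACCTATGGCGTA; then T→U.

5′-GACACAAAAAGAAACCGCGAAACCAUCACAAGCCGGGUUUCUGCCUUCUGUCCGCCGUGAAGGACACCUAUGGCGUA-3′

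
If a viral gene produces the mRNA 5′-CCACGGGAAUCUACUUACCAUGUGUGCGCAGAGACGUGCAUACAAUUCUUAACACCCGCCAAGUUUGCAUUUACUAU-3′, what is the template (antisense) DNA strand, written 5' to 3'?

Replace U with T to get the coding DNA strand: CCACGGGAATCTACTTACCATGTGTGCGCAGAGACGTGCATACAATTCTTAACACCCGCCAAGTTTGCATTTACTAT. The template strand is its reverse complement (complement GGTGCCCTTAGATGAATGGTACACACGCGTCTCTGCACGTATGTTAAGAATTGTGGGCGGTTCAAACGTAAATGATA, then reverse).

5'-ATAGTAAATGCAAACTTGGCGGGTGTTAAGAATTGTATGCACGTCTCTGCGCACACATGGTAAGTAGATTCCCGTGG-3'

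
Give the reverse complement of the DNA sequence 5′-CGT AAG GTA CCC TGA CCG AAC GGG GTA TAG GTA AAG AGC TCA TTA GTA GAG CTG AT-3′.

5'-ATCAGCTCTACTAATGAGCTCTTTACCTATACCCCGTTCGGTCAGGGTACCTTACG-3'

Reading the sequence 3'→5' and pairing each base (A↔T, G↔C) gives the reverse complement directly.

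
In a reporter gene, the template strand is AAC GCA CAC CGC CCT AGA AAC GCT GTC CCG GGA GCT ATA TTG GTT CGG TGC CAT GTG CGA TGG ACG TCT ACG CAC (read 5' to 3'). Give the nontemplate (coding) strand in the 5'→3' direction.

5'-GTGCGTAGACGTCCATCGCACATGGCACCGAACCAATATAGCTCCCGGGACAGCGTTTCTAGGGCGGTGTGCGTT-3'

The coding strand is complementary and antiparallel to the template: take the complement (A↔T, G↔C) and reverse.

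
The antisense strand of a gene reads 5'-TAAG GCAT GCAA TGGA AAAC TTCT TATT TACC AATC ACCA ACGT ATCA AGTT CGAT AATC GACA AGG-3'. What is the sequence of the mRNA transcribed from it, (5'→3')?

5′-CCUUGUCGAUUAUCGAACUUGAUACGUUGGUGAUUGGUAAAUAAGAAGUUUUCCAUUGCAUGCCUUA-3′

The mRNA has the sequence of the coding strand (reverse complement of the template) with T→U. Reverse complement of TAAGGCATGCAATGGAAAACTTCTTATTTACCAATCACCAACGTATCAAGTTCGATAATCGACAAGG is CCTTGTCGATTATCGAACTTGATACGTTGGTGATTGGTAAATAAGAAGTTTTCCATTGCATGCCTTA; then T→U.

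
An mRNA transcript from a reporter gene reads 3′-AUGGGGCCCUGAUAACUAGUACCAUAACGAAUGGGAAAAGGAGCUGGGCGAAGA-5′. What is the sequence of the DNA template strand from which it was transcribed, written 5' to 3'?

5′-TACCCCGGGACTATTGATCATGGTATTGCTTACCCTTTTCCTCGACCCGCTTCT-3′

Written 5'→3' the mRNA is AGAAGCGGGUCGAGGAAAAGGGUAAGCAAUACCAUGAUCAAUAGUCCCGGGGUA, so the coding DNA strand is AGAAGCGGGTCGAGGAAAAGGGTAAGCAATACCATGATCAATAGTCCCGGGGTA. The template is its reverse complement.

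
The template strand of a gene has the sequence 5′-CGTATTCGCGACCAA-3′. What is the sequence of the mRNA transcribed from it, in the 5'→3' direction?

5'-UUGGUCGCGAAUACG-3'

The mRNA has the sequence of the coding strand (reverse complement of the template) with T→U. Reverse complement of CGTATTCGCGACCAA is TTGGTCGCGAATACG; then T→U.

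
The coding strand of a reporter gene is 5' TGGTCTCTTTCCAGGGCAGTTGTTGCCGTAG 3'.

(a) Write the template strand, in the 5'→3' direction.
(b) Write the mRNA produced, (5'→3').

(a) 5'-CTACGGCAACAACTGCCCTGGAAAGAGACCA-3'
(b) 5'-UGGUCUCUUUCCAGGGCAGUUGUUGCCGUAG-3'

(a) The template strand is the reverse complement of the coding strand: complement ACCAGAGAAAGGTCCCGTCAACAACGGCATC, then reverse.
(b) mRNA matches the coding strand with T→U.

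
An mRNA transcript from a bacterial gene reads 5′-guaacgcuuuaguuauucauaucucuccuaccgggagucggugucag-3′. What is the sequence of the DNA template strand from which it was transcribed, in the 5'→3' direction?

5'-CTGACACCGACTCCCGGTAGGAGAGATATGAATAACTAAAGCGTTAC-3'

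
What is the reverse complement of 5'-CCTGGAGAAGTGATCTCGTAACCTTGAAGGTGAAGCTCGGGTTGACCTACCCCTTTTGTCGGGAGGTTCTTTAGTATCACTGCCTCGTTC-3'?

5'-GAACGAGGCAGTGATACTAAAGAACCTCCCGACAAAAGGGGTAGGTCAACCCGAGCTTCACCTTCAAGGTTACGAGATCACTTCTCCAGG-3'

Reading the sequence 3'→5' and pairing each base (A↔T, G↔C) gives the reverse complement directly.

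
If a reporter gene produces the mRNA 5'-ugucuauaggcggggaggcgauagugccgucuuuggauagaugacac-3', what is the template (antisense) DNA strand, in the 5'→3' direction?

Replace U with T to get the coding DNA strand: TGTCTATAGGCGGGGAGGCGATAGTGCCGTCTTTGGATAGATGACAC. The template strand is its reverse complement (complement ACAGATATCCGCCCCTCCGCTATCACGGCAGAAACCTATCTACTGTG, then reverse).

5'-GTGTCATCTATCCAAAGACGGCACTATCGCCTCCCCGCCTATAGACA-3'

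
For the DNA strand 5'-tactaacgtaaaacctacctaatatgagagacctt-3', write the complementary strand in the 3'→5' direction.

Base-pairing A↔T, G↔C gives the complement. The complementary strand is antiparallel, so paired with a 5'→3' strand it runs 3'→5'.

3′-ATGATTGCATTTTGGATGGATTATACTCTCTGGAA-5′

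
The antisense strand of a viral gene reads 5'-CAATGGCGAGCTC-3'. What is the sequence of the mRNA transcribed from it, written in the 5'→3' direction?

5'-GAGCUCGCCAUUG-3'

The mRNA has the sequence of the coding strand (reverse complement of the template) with T→U. Reverse complement of CAATGGCGAGCTC is GAGCTCGCCATTG; then T→U.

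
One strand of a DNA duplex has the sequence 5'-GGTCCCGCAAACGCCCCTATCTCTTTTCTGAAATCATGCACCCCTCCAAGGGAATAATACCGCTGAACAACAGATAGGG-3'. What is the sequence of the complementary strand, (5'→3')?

5′-CCCTATCTGTTGTTCAGCGGTATTATTCCCTTGGAGGGGTGCATGATTTCAGAAAAGAGATAGGGGCGTTTGCGGGACC-3′

The complement of GGTCCCGCAAACGCCCCTATCTCTTTTCTGAAATCATGCACCCCTCCAAGGGAATAATACCGCTGAACAACAGATAGGG is CCAGGGCGTTTGCGGGGATAGAGAAAAGACTTTAGTACGTGGGGAGGTTCCCTTATTATGGCGACTTGTTGTCTATCCC (A↔T, G↔C). DNA strands are antiparallel, so the complementary strand runs 3'→5'; reversing gives the 5'→3' form.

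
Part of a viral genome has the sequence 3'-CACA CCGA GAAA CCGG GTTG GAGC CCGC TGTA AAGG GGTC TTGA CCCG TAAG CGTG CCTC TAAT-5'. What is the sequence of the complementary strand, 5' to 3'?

5′-GTGTGGCTCTTTGGCCCAACCTCGGGCGACATTTCCCCAGAACTGGGCATTCGCACGGAGATTA-3′

The strand is given 3'→5', so its complement runs 5'→3' in the same left-to-right order: pair each base A↔T, G↔C.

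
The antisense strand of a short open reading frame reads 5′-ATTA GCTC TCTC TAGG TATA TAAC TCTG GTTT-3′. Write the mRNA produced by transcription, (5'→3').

The mRNA has the sequence of the coding strand (reverse complement of the template) with T→U. Reverse complement of ATTAGCTCTCTCTAGGTATATAACTCTGGTTT is AAACCAGAGTTATATACCTAGAGAGAGCTAAT; then T→U.

5'-AAACCAGAGUUAUAUACCUAGAGAGAGCUAAU-3'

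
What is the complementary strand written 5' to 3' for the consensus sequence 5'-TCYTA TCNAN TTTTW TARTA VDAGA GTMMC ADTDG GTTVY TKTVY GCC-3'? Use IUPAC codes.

5′-GGCRBAMARBAACCHAHTGKKACTCTHBTAYTAWAAAANTNGATARGA-3′

Standard pairs A↔T, G↔C; ambiguity codes pair R↔Y, M↔K, W↔W, D↔H, V↔B, N↔N. Complement (AGRATAGNTNAAAAWATYATBHTCTCAKKGTHAHCCAABRAMABRCGG), then reverse for 5'→3'.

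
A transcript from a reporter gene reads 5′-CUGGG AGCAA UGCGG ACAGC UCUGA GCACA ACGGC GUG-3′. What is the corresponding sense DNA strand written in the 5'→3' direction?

5'-CTGGGAGCAATGCGGACAGCTCTGAGCACAACGGCGTG-3'

The coding DNA strand has the same 5'→3' sequence as the mRNA with U replaced by T.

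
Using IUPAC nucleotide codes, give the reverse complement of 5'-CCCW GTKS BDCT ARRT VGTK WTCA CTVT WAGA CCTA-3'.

Standard pairs A↔T, G↔C; ambiguity codes pair R↔Y, K↔M, W↔W, S↔S, B↔V, D↔H. Complement (GGGWCAMSVHGATYYABCAMWAGTGABAWTCTGGAT), then reverse for 5'→3'.

5'-TAGGTCTWABAGTGAWMACBAYYTAGHVSMACWGGG-3'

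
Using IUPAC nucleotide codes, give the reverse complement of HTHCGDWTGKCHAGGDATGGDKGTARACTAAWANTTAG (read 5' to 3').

5′-CTAANTWTTAGTYTACMHCCATHCCTDGMCAWHCGDAD-3′

Standard pairs A↔T, G↔C; ambiguity codes pair R↔Y, K↔M, W↔W, D↔H, N↔N. Complement (DADGCHWACMGDTCCHTACCHMCATYTGATTWTNAATC), then reverse for 5'→3'.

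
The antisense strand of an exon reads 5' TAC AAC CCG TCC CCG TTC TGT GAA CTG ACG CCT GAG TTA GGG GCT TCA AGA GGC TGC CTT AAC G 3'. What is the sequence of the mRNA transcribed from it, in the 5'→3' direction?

5'-CGUUAAGGCAGCCUCUUGAAGCCCCUAACUCAGGCGUCAGUUCACAGAACGGGGACGGGUUGUA-3'

RNA polymerase reads the template 3'→5' and synthesizes mRNA 5'→3' by base-pairing (A→U, T→A, G↔C). The complement of the template is ATGTTGGGCAGGGGCAAGACACTTGACTGCGGACTCAATCCCCGAAGTTCTCCGACGGAATTGC; antiparallel, so 5'→3' the coding strand is CGTTAAGGCAGCCTCTTGAAGCCCCTAACTCAGGCGTCAGTTCACAGAACGGGGACGGGTTGTA. Replace T with U for the mRNA.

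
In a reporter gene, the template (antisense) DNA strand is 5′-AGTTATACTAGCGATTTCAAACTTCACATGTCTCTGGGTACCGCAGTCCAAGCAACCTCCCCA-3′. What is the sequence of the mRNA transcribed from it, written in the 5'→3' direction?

5′-UGGGGAGGUUGCUUGGACUGCGGUACCCAGAGACAUGUGAAGUUUGAAAUCGCUAGUAUAACU-3′

RNA polymerase reads the template 3'→5' and synthesizes mRNA 5'→3' by base-pairing (A→U, T→A, G↔C). The complement of the template is TCAATATGATCGCTAAAGTTTGAAGTGTACAGAGACCCATGGCGTCAGGTTCGTTGGAGGGGT; antiparallel, so 5'→3' the coding strand is TGGGGAGGTTGCTTGGACTGCGGTACCCAGAGACATGTGAAGTTTGAAATCGCTAGTATAACT. Replace T with U for the mRNA.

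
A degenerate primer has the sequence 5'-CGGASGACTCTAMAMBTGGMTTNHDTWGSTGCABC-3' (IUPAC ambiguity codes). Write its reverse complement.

5'-GVTGCASCWAHDNAAKCCAVKTKTAGAGTCSTCCG-3'

Standard pairs A↔T, G↔C; ambiguity codes pair M↔K, W↔W, S↔S, B↔V, D↔H, N↔N. Complement (GCCTSCTGAGATKTKVACCKAANDHAWCSACGTVG), then reverse for 5'→3'.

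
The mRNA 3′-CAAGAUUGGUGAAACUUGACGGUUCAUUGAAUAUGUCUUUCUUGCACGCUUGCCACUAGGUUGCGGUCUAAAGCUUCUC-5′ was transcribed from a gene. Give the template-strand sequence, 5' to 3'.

5'-GTTCTAACCACTTTGAACTGCCAAGTAACTTATACAGAAAGAACGTGCGAACGGTGATCCAACGCCAGATTTCGAAGAG-3'

Written 5'→3' the mRNA is CUCUUCGAAAUCUGGCGUUGGAUCACCGUUCGCACGUUCUUUCUGUAUAAGUUACUUGGCAGUUCAAAGUGGUUAGAAC, so the coding DNA strand is CTCTTCGAAATCTGGCGTTGGATCACCGTTCGCACGTTCTTTCTGTATAAGTTACTTGGCAGTTCAAAGTGGTTAGAAC. The template is its reverse complement.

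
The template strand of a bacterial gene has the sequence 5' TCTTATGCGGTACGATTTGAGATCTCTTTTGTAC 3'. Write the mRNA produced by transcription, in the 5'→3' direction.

RNA polymerase reads the template 3'→5' and synthesizes mRNA 5'→3' by base-pairing (A→U, T→A, G↔C). The complement of the template is AGAATACGCCATGCTAAACTCTAGAGAAAACATG; antiparallel, so 5'→3' the coding strand is GTACAAAAGAGATCTCAAATCGTACCGCATAAGA. Replace T with U for the mRNA.

5'-GUACAAAAGAGAUCUCAAAUCGUACCGCAUAAGA-3'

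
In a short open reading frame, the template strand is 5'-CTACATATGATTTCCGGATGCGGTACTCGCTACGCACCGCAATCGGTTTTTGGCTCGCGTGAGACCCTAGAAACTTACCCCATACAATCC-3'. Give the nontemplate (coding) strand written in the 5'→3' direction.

The coding strand is complementary and antiparallel to the template: take the complement (A↔T, G↔C) and reverse.

5'-GGATTGTATGGGGTAAGTTTCTAGGGTCTCACGCGAGCCAAAAACCGATTGCGGTGCGTAGCGAGTACCGCATCCGGAAATCATATGTAG-3'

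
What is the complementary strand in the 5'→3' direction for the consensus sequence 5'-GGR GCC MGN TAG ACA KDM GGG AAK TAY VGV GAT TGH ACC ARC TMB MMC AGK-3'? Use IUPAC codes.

5'-MCTGKKVKAGYTGGTDCAATCBCBRTAMTTCCCKHMTGTCTANCKGGCYCC-3'

Standard pairs A↔T, G↔C; ambiguity codes pair R↔Y, M↔K, B↔V, D↔H, N↔N. Complement (CCYCGGKCNATCTGTMHKCCCTTMATRBCBCTAACDTGGTYGAKVKKGTCM), then reverse for 5'→3'.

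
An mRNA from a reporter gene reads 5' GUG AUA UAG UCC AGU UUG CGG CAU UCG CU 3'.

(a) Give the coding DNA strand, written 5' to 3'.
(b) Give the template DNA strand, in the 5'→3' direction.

(a) 5'-GTGATATAGTCCAGTTTGCGGCATTCGCT-3'
(b) 5'-AGCGAATGCCGCAAACTGGACTATATCAC-3'

(a) The coding strand matches the mRNA with U→T.
(b) The template strand is the reverse complement of the coding strand.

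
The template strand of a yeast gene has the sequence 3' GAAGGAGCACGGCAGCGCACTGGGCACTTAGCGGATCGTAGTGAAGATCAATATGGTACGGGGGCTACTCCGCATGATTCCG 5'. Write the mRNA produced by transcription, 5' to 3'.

Reading the template 3'→5' as shown, RNA polymerase pairs each base (A→U, T→A, G↔C) to build mRNA 5'→3' directly.

5'-CUUCCUCGUGCCGUCGCGUGACCCGUGAAUCGCCUAGCAUCACUUCUAGUUAUACCAUGCCCCCGAUGAGGCGUACUAAGGC-3'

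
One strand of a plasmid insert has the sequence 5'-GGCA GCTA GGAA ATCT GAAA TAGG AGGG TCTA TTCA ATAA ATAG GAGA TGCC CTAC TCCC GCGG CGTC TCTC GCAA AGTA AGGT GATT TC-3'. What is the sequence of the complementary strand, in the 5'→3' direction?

5'-GAAATCACCTTACTTTGCGAGAGACGCCGCGGGAGTAGGGCATCTCCTATTTATTGAATAGACCCTCCTATTTCAGATTTCCTAGCTGCC-3'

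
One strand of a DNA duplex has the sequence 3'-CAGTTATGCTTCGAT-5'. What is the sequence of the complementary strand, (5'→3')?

5'-GTCAATACGAAGCTA-3'

The strand is given 3'→5', so its complement runs 5'→3' in the same left-to-right order: pair each base A↔T, G↔C.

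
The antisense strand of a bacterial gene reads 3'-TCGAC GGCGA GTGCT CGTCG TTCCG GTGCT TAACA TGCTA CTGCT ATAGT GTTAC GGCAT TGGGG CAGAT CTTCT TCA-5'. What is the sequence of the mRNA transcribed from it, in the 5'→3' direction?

5'-AGCUGCCGCUCACGAGCAGCAAGGCCACGAAUUGUACGAUGACGAUAUCACAAUGCCGUAACCCCGUCUAGAAGAAGU-3'

Reading the template 3'→5' as shown, RNA polymerase pairs each base (A→U, T→A, G↔C) to build mRNA 5'→3' directly.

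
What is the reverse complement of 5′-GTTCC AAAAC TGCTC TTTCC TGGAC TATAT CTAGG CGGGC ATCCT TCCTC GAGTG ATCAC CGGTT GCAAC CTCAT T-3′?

5'-AATGAGGTTGCAACCGGTGATCACTCGAGGAAGGATGCCCGCCTAGATATAGTCCAGGAAAGAGCAGTTTTGGAAC-3'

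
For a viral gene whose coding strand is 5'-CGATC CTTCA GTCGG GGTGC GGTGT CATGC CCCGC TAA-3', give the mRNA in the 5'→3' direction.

5'-CGAUCCUUCAGUCGGGGUGCGGUGUCAUGCCCCGCUAA-3'

mRNA has the coding-strand sequence with U in place of T.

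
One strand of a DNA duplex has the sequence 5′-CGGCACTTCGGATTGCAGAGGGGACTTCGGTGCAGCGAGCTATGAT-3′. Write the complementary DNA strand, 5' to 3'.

5′-ATCATAGCTCGCTGCACCGAAGTCCCCTCTGCAATCCGAAGTGCCG-3′

The complement of CGGCACTTCGGATTGCAGAGGGGACTTCGGTGCAGCGAGCTATGAT is GCCGTGAAGCCTAACGTCTCCCCTGAAGCCACGTCGCTCGATACTA (A↔T, G↔C). DNA strands are antiparallel, so the complementary strand runs 3'→5'; reversing gives the 5'→3' form.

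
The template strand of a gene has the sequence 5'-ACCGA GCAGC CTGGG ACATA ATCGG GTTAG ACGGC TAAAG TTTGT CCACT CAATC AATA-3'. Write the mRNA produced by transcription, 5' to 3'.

5'-UAUUGAUUGAGUGGACAAACUUUAGCCGUCUAACCCGAUUAUGUCCCAGGCUGCUCGGU-3'

RNA polymerase reads the template 3'→5' and synthesizes mRNA 5'→3' by base-pairing (A→U, T→A, G↔C). The complement of the template is TGGCTCGTCGGACCCTGTATTAGCCCAATCTGCCGATTTCAAACAGGTGAGTTAGTTAT; antiparallel, so 5'→3' the coding strand is TATTGATTGAGTGGACAAACTTTAGCCGTCTAACCCGATTATGTCCCAGGCTGCTCGGT. Replace T with U for the mRNA.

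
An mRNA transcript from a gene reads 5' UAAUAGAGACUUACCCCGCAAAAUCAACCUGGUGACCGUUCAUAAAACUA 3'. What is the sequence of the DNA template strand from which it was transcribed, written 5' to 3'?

5'-TAGTTTTATGAACGGTCACCAGGTTGATTTTGCGGGGTAAGTCTCTATTA-3'

Replace U with T to get the coding DNA strand: TAATAGAGACTTACCCCGCAAAATCAACCTGGTGACCGTTCATAAAACTA. The template strand is its reverse complement (complement ATTATCTCTGAATGGGGCGTTTTAGTTGGACCACTGGCAAGTATTTTGAT, then reverse).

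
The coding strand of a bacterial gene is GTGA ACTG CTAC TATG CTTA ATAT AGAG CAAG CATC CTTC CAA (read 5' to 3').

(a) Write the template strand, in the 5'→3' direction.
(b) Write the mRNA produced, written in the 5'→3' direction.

(a) The template strand is the reverse complement of the coding strand: complement CACTTGACGATGATACGAATTATATCTCGTTCGTAGGAAGGTT, then reverse.
(b) mRNA matches the coding strand with T→U.

(a) 5′-TTGGAAGGATGCTTGCTCTATATTAAGCATAGTAGCAGTTCAC-3′
(b) 5′-GUGAACUGCUACUAUGCUUAAUAUAGAGCAAGCAUCCUUCCAA-3′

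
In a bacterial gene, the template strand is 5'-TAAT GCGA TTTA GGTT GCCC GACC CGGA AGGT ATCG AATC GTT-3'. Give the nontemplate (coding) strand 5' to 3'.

The coding strand is complementary and antiparallel to the template: take the complement (A↔T, G↔C) and reverse.

5'-AACGATTCGATACCTTCCGGGTCGGGCAACCTAAATCGCATTA-3'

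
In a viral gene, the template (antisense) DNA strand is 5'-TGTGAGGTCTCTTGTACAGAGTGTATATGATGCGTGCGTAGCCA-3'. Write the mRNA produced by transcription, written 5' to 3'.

5'-UGGCUACGCACGCAUCAUAUACACUCUGUACAAGAGACCUCACA-3'

RNA polymerase reads the template 3'→5' and synthesizes mRNA 5'→3' by base-pairing (A→U, T→A, G↔C). The complement of the template is ACACTCCAGAGAACATGTCTCACATATACTACGCACGCATCGGT; antiparallel, so 5'→3' the coding strand is TGGCTACGCACGCATCATATACACTCTGTACAAGAGACCTCACA. Replace T with U for the mRNA.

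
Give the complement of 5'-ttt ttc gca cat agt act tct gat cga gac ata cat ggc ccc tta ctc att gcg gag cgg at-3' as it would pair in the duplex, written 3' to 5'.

Base-pairing A↔T, G↔C gives the complement. The complementary strand is antiparallel, so paired with a 5'→3' strand it runs 3'→5'.

3'-AAAAAGCGTGTATCATGAAGACTAGCTCTGTATGTACCGGGGAATGAGTAACGCCTCGCCTA-5'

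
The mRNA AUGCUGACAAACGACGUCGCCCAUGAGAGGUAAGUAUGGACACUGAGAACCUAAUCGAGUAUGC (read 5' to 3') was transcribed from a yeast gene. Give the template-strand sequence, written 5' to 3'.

5'-GCATACTCGATTAGGTTCTCAGTGTCCATACTTACCTCTCATGGGCGACGTCGTTTGTCAGCAT-3'

Replace U with T to get the coding DNA strand: ATGCTGACAAACGACGTCGCCCATGAGAGGTAAGTATGGACACTGAGAACCTAATCGAGTATGC. The template strand is its reverse complement (complement TACGACTGTTTGCTGCAGCGGGTACTCTCCATTCATACCTGTGACTCTTGGATTAGCTCATACG, then reverse).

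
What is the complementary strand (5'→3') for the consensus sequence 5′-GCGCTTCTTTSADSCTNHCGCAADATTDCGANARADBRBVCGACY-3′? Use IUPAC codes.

5′-RGTCGBVYVHTYTNTCGHAATHTTGCGDNAGSHTSAAAGAAGCGC-3′

Standard pairs A↔T, G↔C; ambiguity codes pair R↔Y, S↔S, B↔V, D↔H, N↔N. Complement (CGCGAAGAAASTHSGANDGCGTTHTAAHGCTNTYTHVYVBGCTGR), then reverse for 5'→3'.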